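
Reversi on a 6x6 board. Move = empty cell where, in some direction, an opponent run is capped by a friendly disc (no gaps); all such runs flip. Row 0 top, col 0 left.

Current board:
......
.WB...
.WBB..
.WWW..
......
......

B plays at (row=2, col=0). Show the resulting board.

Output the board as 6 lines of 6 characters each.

Place B at (2,0); scan 8 dirs for brackets.
Dir NW: edge -> no flip
Dir N: first cell '.' (not opp) -> no flip
Dir NE: opp run (1,1), next='.' -> no flip
Dir W: edge -> no flip
Dir E: opp run (2,1) capped by B -> flip
Dir SW: edge -> no flip
Dir S: first cell '.' (not opp) -> no flip
Dir SE: opp run (3,1), next='.' -> no flip
All flips: (2,1)

Answer: ......
.WB...
BBBB..
.WWW..
......
......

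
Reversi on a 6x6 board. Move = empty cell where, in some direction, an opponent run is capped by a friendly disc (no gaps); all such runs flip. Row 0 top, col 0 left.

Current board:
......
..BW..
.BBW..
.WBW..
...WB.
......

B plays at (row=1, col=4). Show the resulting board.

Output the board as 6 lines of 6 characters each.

Answer: ......
..BBB.
.BBB..
.WBW..
...WB.
......

Derivation:
Place B at (1,4); scan 8 dirs for brackets.
Dir NW: first cell '.' (not opp) -> no flip
Dir N: first cell '.' (not opp) -> no flip
Dir NE: first cell '.' (not opp) -> no flip
Dir W: opp run (1,3) capped by B -> flip
Dir E: first cell '.' (not opp) -> no flip
Dir SW: opp run (2,3) capped by B -> flip
Dir S: first cell '.' (not opp) -> no flip
Dir SE: first cell '.' (not opp) -> no flip
All flips: (1,3) (2,3)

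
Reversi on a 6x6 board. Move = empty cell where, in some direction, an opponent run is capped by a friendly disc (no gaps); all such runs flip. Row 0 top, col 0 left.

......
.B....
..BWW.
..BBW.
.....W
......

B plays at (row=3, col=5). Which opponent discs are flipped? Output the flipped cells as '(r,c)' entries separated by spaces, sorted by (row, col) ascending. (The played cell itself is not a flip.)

Answer: (3,4)

Derivation:
Dir NW: opp run (2,4), next='.' -> no flip
Dir N: first cell '.' (not opp) -> no flip
Dir NE: edge -> no flip
Dir W: opp run (3,4) capped by B -> flip
Dir E: edge -> no flip
Dir SW: first cell '.' (not opp) -> no flip
Dir S: opp run (4,5), next='.' -> no flip
Dir SE: edge -> no flip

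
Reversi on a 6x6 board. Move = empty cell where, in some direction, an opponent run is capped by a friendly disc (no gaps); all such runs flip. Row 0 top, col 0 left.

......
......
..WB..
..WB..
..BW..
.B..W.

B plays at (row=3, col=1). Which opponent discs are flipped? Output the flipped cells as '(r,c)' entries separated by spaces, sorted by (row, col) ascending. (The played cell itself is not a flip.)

Dir NW: first cell '.' (not opp) -> no flip
Dir N: first cell '.' (not opp) -> no flip
Dir NE: opp run (2,2), next='.' -> no flip
Dir W: first cell '.' (not opp) -> no flip
Dir E: opp run (3,2) capped by B -> flip
Dir SW: first cell '.' (not opp) -> no flip
Dir S: first cell '.' (not opp) -> no flip
Dir SE: first cell 'B' (not opp) -> no flip

Answer: (3,2)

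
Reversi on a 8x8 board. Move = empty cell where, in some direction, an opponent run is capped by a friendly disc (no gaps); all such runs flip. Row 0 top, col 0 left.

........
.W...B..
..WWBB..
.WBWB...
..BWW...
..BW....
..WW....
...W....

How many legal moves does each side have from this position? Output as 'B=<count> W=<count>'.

-- B to move --
(0,0): no bracket -> illegal
(0,1): no bracket -> illegal
(0,2): no bracket -> illegal
(1,0): no bracket -> illegal
(1,2): flips 2 -> legal
(1,3): no bracket -> illegal
(1,4): flips 1 -> legal
(2,0): flips 1 -> legal
(2,1): flips 2 -> legal
(3,0): flips 1 -> legal
(3,5): no bracket -> illegal
(4,0): no bracket -> illegal
(4,1): no bracket -> illegal
(4,5): flips 2 -> legal
(5,1): no bracket -> illegal
(5,4): flips 3 -> legal
(5,5): no bracket -> illegal
(6,1): no bracket -> illegal
(6,4): flips 1 -> legal
(7,1): no bracket -> illegal
(7,2): flips 1 -> legal
(7,4): flips 1 -> legal
B mobility = 10
-- W to move --
(0,4): no bracket -> illegal
(0,5): no bracket -> illegal
(0,6): flips 2 -> legal
(1,3): no bracket -> illegal
(1,4): flips 2 -> legal
(1,6): flips 2 -> legal
(2,1): flips 1 -> legal
(2,6): flips 2 -> legal
(3,5): flips 1 -> legal
(3,6): no bracket -> illegal
(4,1): flips 3 -> legal
(4,5): flips 1 -> legal
(5,1): flips 2 -> legal
(6,1): flips 1 -> legal
W mobility = 10

Answer: B=10 W=10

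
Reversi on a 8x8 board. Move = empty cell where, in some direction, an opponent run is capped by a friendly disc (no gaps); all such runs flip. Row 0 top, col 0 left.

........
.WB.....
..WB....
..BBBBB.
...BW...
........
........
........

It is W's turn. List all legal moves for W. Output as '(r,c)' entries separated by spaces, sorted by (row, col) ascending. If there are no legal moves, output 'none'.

Answer: (0,2) (1,3) (2,4) (2,6) (4,2)

Derivation:
(0,1): no bracket -> illegal
(0,2): flips 1 -> legal
(0,3): no bracket -> illegal
(1,3): flips 1 -> legal
(1,4): no bracket -> illegal
(2,1): no bracket -> illegal
(2,4): flips 2 -> legal
(2,5): no bracket -> illegal
(2,6): flips 1 -> legal
(2,7): no bracket -> illegal
(3,1): no bracket -> illegal
(3,7): no bracket -> illegal
(4,1): no bracket -> illegal
(4,2): flips 2 -> legal
(4,5): no bracket -> illegal
(4,6): no bracket -> illegal
(4,7): no bracket -> illegal
(5,2): no bracket -> illegal
(5,3): no bracket -> illegal
(5,4): no bracket -> illegal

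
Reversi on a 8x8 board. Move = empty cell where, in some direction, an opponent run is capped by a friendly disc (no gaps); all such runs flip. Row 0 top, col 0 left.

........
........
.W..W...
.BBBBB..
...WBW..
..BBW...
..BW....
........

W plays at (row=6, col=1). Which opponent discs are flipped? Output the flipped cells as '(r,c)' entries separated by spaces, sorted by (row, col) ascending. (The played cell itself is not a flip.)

Dir NW: first cell '.' (not opp) -> no flip
Dir N: first cell '.' (not opp) -> no flip
Dir NE: opp run (5,2) capped by W -> flip
Dir W: first cell '.' (not opp) -> no flip
Dir E: opp run (6,2) capped by W -> flip
Dir SW: first cell '.' (not opp) -> no flip
Dir S: first cell '.' (not opp) -> no flip
Dir SE: first cell '.' (not opp) -> no flip

Answer: (5,2) (6,2)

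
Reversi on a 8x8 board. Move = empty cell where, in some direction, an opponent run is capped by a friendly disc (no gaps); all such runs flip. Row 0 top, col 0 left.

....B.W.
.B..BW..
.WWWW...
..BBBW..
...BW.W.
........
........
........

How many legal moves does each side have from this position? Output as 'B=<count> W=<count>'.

Answer: B=10 W=10

Derivation:
-- B to move --
(0,5): no bracket -> illegal
(0,7): no bracket -> illegal
(1,0): flips 1 -> legal
(1,2): flips 2 -> legal
(1,3): flips 1 -> legal
(1,6): flips 1 -> legal
(1,7): no bracket -> illegal
(2,0): no bracket -> illegal
(2,5): no bracket -> illegal
(2,6): flips 1 -> legal
(3,0): no bracket -> illegal
(3,1): flips 1 -> legal
(3,6): flips 1 -> legal
(3,7): no bracket -> illegal
(4,5): flips 1 -> legal
(4,7): no bracket -> illegal
(5,3): no bracket -> illegal
(5,4): flips 1 -> legal
(5,5): flips 1 -> legal
(5,6): no bracket -> illegal
(5,7): no bracket -> illegal
B mobility = 10
-- W to move --
(0,0): flips 1 -> legal
(0,1): flips 1 -> legal
(0,2): no bracket -> illegal
(0,3): no bracket -> illegal
(0,5): flips 1 -> legal
(1,0): no bracket -> illegal
(1,2): no bracket -> illegal
(1,3): flips 1 -> legal
(2,0): no bracket -> illegal
(2,5): no bracket -> illegal
(3,1): flips 3 -> legal
(4,1): flips 1 -> legal
(4,2): flips 3 -> legal
(4,5): flips 1 -> legal
(5,2): no bracket -> illegal
(5,3): flips 2 -> legal
(5,4): flips 2 -> legal
W mobility = 10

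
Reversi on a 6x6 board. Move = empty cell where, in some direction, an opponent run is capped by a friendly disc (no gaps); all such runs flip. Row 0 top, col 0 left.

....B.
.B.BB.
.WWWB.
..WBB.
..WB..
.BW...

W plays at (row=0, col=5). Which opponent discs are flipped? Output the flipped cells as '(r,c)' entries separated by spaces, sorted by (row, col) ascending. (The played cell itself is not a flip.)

Dir NW: edge -> no flip
Dir N: edge -> no flip
Dir NE: edge -> no flip
Dir W: opp run (0,4), next='.' -> no flip
Dir E: edge -> no flip
Dir SW: opp run (1,4) capped by W -> flip
Dir S: first cell '.' (not opp) -> no flip
Dir SE: edge -> no flip

Answer: (1,4)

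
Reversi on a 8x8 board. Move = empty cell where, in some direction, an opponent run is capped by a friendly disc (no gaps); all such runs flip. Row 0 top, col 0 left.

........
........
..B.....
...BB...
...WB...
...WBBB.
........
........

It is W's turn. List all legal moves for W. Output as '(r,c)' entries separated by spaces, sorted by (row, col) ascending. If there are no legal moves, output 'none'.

(1,1): no bracket -> illegal
(1,2): no bracket -> illegal
(1,3): no bracket -> illegal
(2,1): no bracket -> illegal
(2,3): flips 1 -> legal
(2,4): no bracket -> illegal
(2,5): flips 1 -> legal
(3,1): no bracket -> illegal
(3,2): no bracket -> illegal
(3,5): flips 1 -> legal
(4,2): no bracket -> illegal
(4,5): flips 1 -> legal
(4,6): no bracket -> illegal
(4,7): no bracket -> illegal
(5,7): flips 3 -> legal
(6,3): no bracket -> illegal
(6,4): no bracket -> illegal
(6,5): flips 1 -> legal
(6,6): no bracket -> illegal
(6,7): no bracket -> illegal

Answer: (2,3) (2,5) (3,5) (4,5) (5,7) (6,5)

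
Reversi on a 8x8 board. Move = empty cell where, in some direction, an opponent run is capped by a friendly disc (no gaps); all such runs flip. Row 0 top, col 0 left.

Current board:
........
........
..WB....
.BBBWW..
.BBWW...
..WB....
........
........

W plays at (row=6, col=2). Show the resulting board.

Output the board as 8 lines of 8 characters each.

Answer: ........
........
..WB....
.BBBWW..
.BBWW...
..WW....
..W.....
........

Derivation:
Place W at (6,2); scan 8 dirs for brackets.
Dir NW: first cell '.' (not opp) -> no flip
Dir N: first cell 'W' (not opp) -> no flip
Dir NE: opp run (5,3) capped by W -> flip
Dir W: first cell '.' (not opp) -> no flip
Dir E: first cell '.' (not opp) -> no flip
Dir SW: first cell '.' (not opp) -> no flip
Dir S: first cell '.' (not opp) -> no flip
Dir SE: first cell '.' (not opp) -> no flip
All flips: (5,3)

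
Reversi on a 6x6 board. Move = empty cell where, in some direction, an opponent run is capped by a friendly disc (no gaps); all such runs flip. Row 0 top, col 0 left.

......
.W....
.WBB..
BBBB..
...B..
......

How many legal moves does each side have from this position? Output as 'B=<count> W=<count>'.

-- B to move --
(0,0): flips 1 -> legal
(0,1): flips 2 -> legal
(0,2): no bracket -> illegal
(1,0): flips 1 -> legal
(1,2): flips 1 -> legal
(2,0): flips 1 -> legal
B mobility = 5
-- W to move --
(1,2): no bracket -> illegal
(1,3): no bracket -> illegal
(1,4): no bracket -> illegal
(2,0): no bracket -> illegal
(2,4): flips 2 -> legal
(3,4): no bracket -> illegal
(4,0): no bracket -> illegal
(4,1): flips 1 -> legal
(4,2): no bracket -> illegal
(4,4): flips 2 -> legal
(5,2): no bracket -> illegal
(5,3): no bracket -> illegal
(5,4): flips 2 -> legal
W mobility = 4

Answer: B=5 W=4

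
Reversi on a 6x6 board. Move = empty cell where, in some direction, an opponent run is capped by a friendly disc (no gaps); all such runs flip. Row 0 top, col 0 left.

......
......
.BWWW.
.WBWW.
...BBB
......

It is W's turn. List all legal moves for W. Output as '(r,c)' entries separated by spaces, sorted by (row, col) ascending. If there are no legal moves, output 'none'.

(1,0): no bracket -> illegal
(1,1): flips 1 -> legal
(1,2): no bracket -> illegal
(2,0): flips 1 -> legal
(3,0): no bracket -> illegal
(3,5): no bracket -> illegal
(4,1): flips 1 -> legal
(4,2): flips 1 -> legal
(5,2): flips 1 -> legal
(5,3): flips 1 -> legal
(5,4): flips 1 -> legal
(5,5): flips 1 -> legal

Answer: (1,1) (2,0) (4,1) (4,2) (5,2) (5,3) (5,4) (5,5)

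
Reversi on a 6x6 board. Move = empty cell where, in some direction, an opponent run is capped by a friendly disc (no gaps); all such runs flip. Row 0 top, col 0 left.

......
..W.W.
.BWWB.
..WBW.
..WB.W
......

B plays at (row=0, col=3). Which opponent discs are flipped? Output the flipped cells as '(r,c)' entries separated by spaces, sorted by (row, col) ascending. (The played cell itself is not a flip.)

Answer: (1,2)

Derivation:
Dir NW: edge -> no flip
Dir N: edge -> no flip
Dir NE: edge -> no flip
Dir W: first cell '.' (not opp) -> no flip
Dir E: first cell '.' (not opp) -> no flip
Dir SW: opp run (1,2) capped by B -> flip
Dir S: first cell '.' (not opp) -> no flip
Dir SE: opp run (1,4), next='.' -> no flip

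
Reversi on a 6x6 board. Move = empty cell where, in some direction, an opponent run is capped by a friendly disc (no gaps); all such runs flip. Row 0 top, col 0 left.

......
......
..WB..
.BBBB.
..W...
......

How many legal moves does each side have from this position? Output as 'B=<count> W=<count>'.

-- B to move --
(1,1): flips 1 -> legal
(1,2): flips 1 -> legal
(1,3): flips 1 -> legal
(2,1): flips 1 -> legal
(4,1): no bracket -> illegal
(4,3): no bracket -> illegal
(5,1): flips 1 -> legal
(5,2): flips 1 -> legal
(5,3): flips 1 -> legal
B mobility = 7
-- W to move --
(1,2): no bracket -> illegal
(1,3): no bracket -> illegal
(1,4): no bracket -> illegal
(2,0): flips 1 -> legal
(2,1): no bracket -> illegal
(2,4): flips 2 -> legal
(2,5): no bracket -> illegal
(3,0): no bracket -> illegal
(3,5): no bracket -> illegal
(4,0): flips 1 -> legal
(4,1): no bracket -> illegal
(4,3): no bracket -> illegal
(4,4): flips 1 -> legal
(4,5): no bracket -> illegal
W mobility = 4

Answer: B=7 W=4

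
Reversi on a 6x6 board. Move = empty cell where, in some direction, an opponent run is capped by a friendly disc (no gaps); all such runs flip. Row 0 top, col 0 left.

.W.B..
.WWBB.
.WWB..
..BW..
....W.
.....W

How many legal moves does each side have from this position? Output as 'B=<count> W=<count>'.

-- B to move --
(0,0): no bracket -> illegal
(0,2): flips 2 -> legal
(1,0): flips 3 -> legal
(2,0): flips 2 -> legal
(2,4): no bracket -> illegal
(3,0): flips 2 -> legal
(3,1): flips 1 -> legal
(3,4): flips 1 -> legal
(3,5): no bracket -> illegal
(4,2): no bracket -> illegal
(4,3): flips 1 -> legal
(4,5): no bracket -> illegal
(5,3): no bracket -> illegal
(5,4): no bracket -> illegal
B mobility = 7
-- W to move --
(0,2): no bracket -> illegal
(0,4): flips 1 -> legal
(0,5): no bracket -> illegal
(1,5): flips 2 -> legal
(2,4): flips 1 -> legal
(2,5): no bracket -> illegal
(3,1): flips 1 -> legal
(3,4): flips 1 -> legal
(4,1): no bracket -> illegal
(4,2): flips 1 -> legal
(4,3): flips 1 -> legal
W mobility = 7

Answer: B=7 W=7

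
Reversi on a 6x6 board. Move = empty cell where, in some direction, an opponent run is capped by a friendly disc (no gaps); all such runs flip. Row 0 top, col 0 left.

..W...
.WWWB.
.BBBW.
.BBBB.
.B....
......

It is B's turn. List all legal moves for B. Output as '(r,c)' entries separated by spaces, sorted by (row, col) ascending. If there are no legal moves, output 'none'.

(0,0): flips 1 -> legal
(0,1): flips 2 -> legal
(0,3): flips 2 -> legal
(0,4): flips 1 -> legal
(1,0): flips 3 -> legal
(1,5): flips 1 -> legal
(2,0): no bracket -> illegal
(2,5): flips 1 -> legal
(3,5): no bracket -> illegal

Answer: (0,0) (0,1) (0,3) (0,4) (1,0) (1,5) (2,5)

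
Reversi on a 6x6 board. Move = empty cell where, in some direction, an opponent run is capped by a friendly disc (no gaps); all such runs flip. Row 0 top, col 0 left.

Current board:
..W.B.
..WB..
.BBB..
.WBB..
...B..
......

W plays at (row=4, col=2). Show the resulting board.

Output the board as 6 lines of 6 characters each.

Place W at (4,2); scan 8 dirs for brackets.
Dir NW: first cell 'W' (not opp) -> no flip
Dir N: opp run (3,2) (2,2) capped by W -> flip
Dir NE: opp run (3,3), next='.' -> no flip
Dir W: first cell '.' (not opp) -> no flip
Dir E: opp run (4,3), next='.' -> no flip
Dir SW: first cell '.' (not opp) -> no flip
Dir S: first cell '.' (not opp) -> no flip
Dir SE: first cell '.' (not opp) -> no flip
All flips: (2,2) (3,2)

Answer: ..W.B.
..WB..
.BWB..
.WWB..
..WB..
......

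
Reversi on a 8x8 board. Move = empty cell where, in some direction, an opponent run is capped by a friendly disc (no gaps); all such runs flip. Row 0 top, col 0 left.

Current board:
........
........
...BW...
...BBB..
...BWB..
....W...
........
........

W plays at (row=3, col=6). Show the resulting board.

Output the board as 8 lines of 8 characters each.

Place W at (3,6); scan 8 dirs for brackets.
Dir NW: first cell '.' (not opp) -> no flip
Dir N: first cell '.' (not opp) -> no flip
Dir NE: first cell '.' (not opp) -> no flip
Dir W: opp run (3,5) (3,4) (3,3), next='.' -> no flip
Dir E: first cell '.' (not opp) -> no flip
Dir SW: opp run (4,5) capped by W -> flip
Dir S: first cell '.' (not opp) -> no flip
Dir SE: first cell '.' (not opp) -> no flip
All flips: (4,5)

Answer: ........
........
...BW...
...BBBW.
...BWW..
....W...
........
........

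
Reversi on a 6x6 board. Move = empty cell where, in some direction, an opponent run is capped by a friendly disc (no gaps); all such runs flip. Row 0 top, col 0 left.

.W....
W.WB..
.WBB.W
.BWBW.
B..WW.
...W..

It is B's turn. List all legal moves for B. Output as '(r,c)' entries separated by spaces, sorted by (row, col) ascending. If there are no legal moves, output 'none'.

Answer: (0,2) (1,1) (2,0) (3,5) (4,1) (4,2) (4,5) (5,5)

Derivation:
(0,0): no bracket -> illegal
(0,2): flips 1 -> legal
(0,3): no bracket -> illegal
(1,1): flips 2 -> legal
(1,4): no bracket -> illegal
(1,5): no bracket -> illegal
(2,0): flips 1 -> legal
(2,4): no bracket -> illegal
(3,0): no bracket -> illegal
(3,5): flips 1 -> legal
(4,1): flips 1 -> legal
(4,2): flips 1 -> legal
(4,5): flips 1 -> legal
(5,2): no bracket -> illegal
(5,4): no bracket -> illegal
(5,5): flips 1 -> legal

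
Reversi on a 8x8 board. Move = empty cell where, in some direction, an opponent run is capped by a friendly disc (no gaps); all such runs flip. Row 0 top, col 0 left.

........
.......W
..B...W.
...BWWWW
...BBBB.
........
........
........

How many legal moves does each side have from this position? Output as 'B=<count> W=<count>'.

Answer: B=5 W=7

Derivation:
-- B to move --
(0,6): no bracket -> illegal
(0,7): no bracket -> illegal
(1,5): no bracket -> illegal
(1,6): flips 2 -> legal
(2,3): flips 1 -> legal
(2,4): flips 2 -> legal
(2,5): flips 2 -> legal
(2,7): flips 1 -> legal
(4,7): no bracket -> illegal
B mobility = 5
-- W to move --
(1,1): no bracket -> illegal
(1,2): no bracket -> illegal
(1,3): no bracket -> illegal
(2,1): no bracket -> illegal
(2,3): no bracket -> illegal
(2,4): no bracket -> illegal
(3,1): no bracket -> illegal
(3,2): flips 1 -> legal
(4,2): no bracket -> illegal
(4,7): no bracket -> illegal
(5,2): flips 1 -> legal
(5,3): flips 1 -> legal
(5,4): flips 2 -> legal
(5,5): flips 2 -> legal
(5,6): flips 2 -> legal
(5,7): flips 1 -> legal
W mobility = 7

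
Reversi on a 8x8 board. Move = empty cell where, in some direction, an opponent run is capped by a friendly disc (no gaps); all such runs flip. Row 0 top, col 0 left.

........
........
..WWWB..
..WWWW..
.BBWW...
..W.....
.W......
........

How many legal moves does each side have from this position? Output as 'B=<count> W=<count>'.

Answer: B=8 W=7

Derivation:
-- B to move --
(1,1): no bracket -> illegal
(1,2): flips 2 -> legal
(1,3): no bracket -> illegal
(1,4): flips 2 -> legal
(1,5): flips 2 -> legal
(2,1): flips 3 -> legal
(2,6): no bracket -> illegal
(3,1): no bracket -> illegal
(3,6): no bracket -> illegal
(4,5): flips 3 -> legal
(4,6): no bracket -> illegal
(5,0): no bracket -> illegal
(5,1): no bracket -> illegal
(5,3): no bracket -> illegal
(5,4): no bracket -> illegal
(5,5): no bracket -> illegal
(6,0): no bracket -> illegal
(6,2): flips 1 -> legal
(6,3): flips 1 -> legal
(7,0): flips 4 -> legal
(7,1): no bracket -> illegal
(7,2): no bracket -> illegal
B mobility = 8
-- W to move --
(1,4): no bracket -> illegal
(1,5): flips 1 -> legal
(1,6): flips 1 -> legal
(2,6): flips 1 -> legal
(3,0): flips 1 -> legal
(3,1): no bracket -> illegal
(3,6): no bracket -> illegal
(4,0): flips 2 -> legal
(5,0): flips 1 -> legal
(5,1): flips 1 -> legal
(5,3): no bracket -> illegal
W mobility = 7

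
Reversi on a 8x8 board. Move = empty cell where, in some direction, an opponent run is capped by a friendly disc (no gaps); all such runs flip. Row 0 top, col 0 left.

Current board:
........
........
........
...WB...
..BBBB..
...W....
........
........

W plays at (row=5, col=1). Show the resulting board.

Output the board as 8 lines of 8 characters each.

Answer: ........
........
........
...WB...
..WBBB..
.W.W....
........
........

Derivation:
Place W at (5,1); scan 8 dirs for brackets.
Dir NW: first cell '.' (not opp) -> no flip
Dir N: first cell '.' (not opp) -> no flip
Dir NE: opp run (4,2) capped by W -> flip
Dir W: first cell '.' (not opp) -> no flip
Dir E: first cell '.' (not opp) -> no flip
Dir SW: first cell '.' (not opp) -> no flip
Dir S: first cell '.' (not opp) -> no flip
Dir SE: first cell '.' (not opp) -> no flip
All flips: (4,2)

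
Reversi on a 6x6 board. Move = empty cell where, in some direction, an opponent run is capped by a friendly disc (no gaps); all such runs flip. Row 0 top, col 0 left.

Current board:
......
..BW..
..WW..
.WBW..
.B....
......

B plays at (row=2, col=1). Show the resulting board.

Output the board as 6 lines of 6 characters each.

Place B at (2,1); scan 8 dirs for brackets.
Dir NW: first cell '.' (not opp) -> no flip
Dir N: first cell '.' (not opp) -> no flip
Dir NE: first cell 'B' (not opp) -> no flip
Dir W: first cell '.' (not opp) -> no flip
Dir E: opp run (2,2) (2,3), next='.' -> no flip
Dir SW: first cell '.' (not opp) -> no flip
Dir S: opp run (3,1) capped by B -> flip
Dir SE: first cell 'B' (not opp) -> no flip
All flips: (3,1)

Answer: ......
..BW..
.BWW..
.BBW..
.B....
......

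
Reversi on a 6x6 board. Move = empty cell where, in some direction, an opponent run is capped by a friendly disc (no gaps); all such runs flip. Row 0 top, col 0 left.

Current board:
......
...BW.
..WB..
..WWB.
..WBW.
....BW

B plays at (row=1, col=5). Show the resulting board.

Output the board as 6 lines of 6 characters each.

Place B at (1,5); scan 8 dirs for brackets.
Dir NW: first cell '.' (not opp) -> no flip
Dir N: first cell '.' (not opp) -> no flip
Dir NE: edge -> no flip
Dir W: opp run (1,4) capped by B -> flip
Dir E: edge -> no flip
Dir SW: first cell '.' (not opp) -> no flip
Dir S: first cell '.' (not opp) -> no flip
Dir SE: edge -> no flip
All flips: (1,4)

Answer: ......
...BBB
..WB..
..WWB.
..WBW.
....BW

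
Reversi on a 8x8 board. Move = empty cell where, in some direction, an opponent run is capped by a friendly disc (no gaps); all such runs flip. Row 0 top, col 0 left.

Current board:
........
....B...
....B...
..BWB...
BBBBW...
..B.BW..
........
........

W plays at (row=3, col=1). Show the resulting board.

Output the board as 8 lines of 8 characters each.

Answer: ........
....B...
....B...
.WWWB...
BBBBW...
..B.BW..
........
........

Derivation:
Place W at (3,1); scan 8 dirs for brackets.
Dir NW: first cell '.' (not opp) -> no flip
Dir N: first cell '.' (not opp) -> no flip
Dir NE: first cell '.' (not opp) -> no flip
Dir W: first cell '.' (not opp) -> no flip
Dir E: opp run (3,2) capped by W -> flip
Dir SW: opp run (4,0), next=edge -> no flip
Dir S: opp run (4,1), next='.' -> no flip
Dir SE: opp run (4,2), next='.' -> no flip
All flips: (3,2)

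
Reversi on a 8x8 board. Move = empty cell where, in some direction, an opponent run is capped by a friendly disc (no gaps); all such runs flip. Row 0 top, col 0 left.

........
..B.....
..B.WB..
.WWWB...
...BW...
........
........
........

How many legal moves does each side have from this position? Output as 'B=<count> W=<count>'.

Answer: B=9 W=8

Derivation:
-- B to move --
(1,3): no bracket -> illegal
(1,4): flips 1 -> legal
(1,5): no bracket -> illegal
(2,0): no bracket -> illegal
(2,1): flips 1 -> legal
(2,3): flips 2 -> legal
(3,0): flips 3 -> legal
(3,5): no bracket -> illegal
(4,0): flips 1 -> legal
(4,1): no bracket -> illegal
(4,2): flips 1 -> legal
(4,5): flips 1 -> legal
(5,3): no bracket -> illegal
(5,4): flips 1 -> legal
(5,5): flips 2 -> legal
B mobility = 9
-- W to move --
(0,1): no bracket -> illegal
(0,2): flips 2 -> legal
(0,3): no bracket -> illegal
(1,1): flips 1 -> legal
(1,3): flips 1 -> legal
(1,4): no bracket -> illegal
(1,5): no bracket -> illegal
(1,6): no bracket -> illegal
(2,1): no bracket -> illegal
(2,3): no bracket -> illegal
(2,6): flips 1 -> legal
(3,5): flips 1 -> legal
(3,6): no bracket -> illegal
(4,2): flips 1 -> legal
(4,5): no bracket -> illegal
(5,2): no bracket -> illegal
(5,3): flips 1 -> legal
(5,4): flips 1 -> legal
W mobility = 8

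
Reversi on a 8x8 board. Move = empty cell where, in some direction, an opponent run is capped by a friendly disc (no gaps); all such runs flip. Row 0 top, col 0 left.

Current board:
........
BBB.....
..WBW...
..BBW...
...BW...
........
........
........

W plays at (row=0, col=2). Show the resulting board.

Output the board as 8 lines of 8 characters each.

Answer: ..W.....
BBW.....
..WBW...
..BBW...
...BW...
........
........
........

Derivation:
Place W at (0,2); scan 8 dirs for brackets.
Dir NW: edge -> no flip
Dir N: edge -> no flip
Dir NE: edge -> no flip
Dir W: first cell '.' (not opp) -> no flip
Dir E: first cell '.' (not opp) -> no flip
Dir SW: opp run (1,1), next='.' -> no flip
Dir S: opp run (1,2) capped by W -> flip
Dir SE: first cell '.' (not opp) -> no flip
All flips: (1,2)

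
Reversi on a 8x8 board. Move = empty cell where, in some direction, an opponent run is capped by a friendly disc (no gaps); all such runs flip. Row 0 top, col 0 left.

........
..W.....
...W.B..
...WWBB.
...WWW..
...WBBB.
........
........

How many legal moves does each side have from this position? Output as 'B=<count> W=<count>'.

-- B to move --
(0,1): flips 4 -> legal
(0,2): no bracket -> illegal
(0,3): no bracket -> illegal
(1,1): no bracket -> illegal
(1,3): no bracket -> illegal
(1,4): no bracket -> illegal
(2,1): no bracket -> illegal
(2,2): flips 2 -> legal
(2,4): flips 2 -> legal
(3,2): flips 3 -> legal
(4,2): no bracket -> illegal
(4,6): no bracket -> illegal
(5,2): flips 3 -> legal
(6,2): flips 2 -> legal
(6,3): no bracket -> illegal
(6,4): no bracket -> illegal
B mobility = 6
-- W to move --
(1,4): no bracket -> illegal
(1,5): flips 2 -> legal
(1,6): flips 1 -> legal
(2,4): no bracket -> illegal
(2,6): flips 1 -> legal
(2,7): flips 1 -> legal
(3,7): flips 2 -> legal
(4,6): no bracket -> illegal
(4,7): no bracket -> illegal
(5,7): flips 3 -> legal
(6,3): flips 1 -> legal
(6,4): flips 1 -> legal
(6,5): flips 2 -> legal
(6,6): flips 1 -> legal
(6,7): flips 1 -> legal
W mobility = 11

Answer: B=6 W=11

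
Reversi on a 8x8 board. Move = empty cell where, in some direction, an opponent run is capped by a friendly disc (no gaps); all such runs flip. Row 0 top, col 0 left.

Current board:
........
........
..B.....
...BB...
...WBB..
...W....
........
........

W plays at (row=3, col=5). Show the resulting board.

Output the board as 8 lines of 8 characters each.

Place W at (3,5); scan 8 dirs for brackets.
Dir NW: first cell '.' (not opp) -> no flip
Dir N: first cell '.' (not opp) -> no flip
Dir NE: first cell '.' (not opp) -> no flip
Dir W: opp run (3,4) (3,3), next='.' -> no flip
Dir E: first cell '.' (not opp) -> no flip
Dir SW: opp run (4,4) capped by W -> flip
Dir S: opp run (4,5), next='.' -> no flip
Dir SE: first cell '.' (not opp) -> no flip
All flips: (4,4)

Answer: ........
........
..B.....
...BBW..
...WWB..
...W....
........
........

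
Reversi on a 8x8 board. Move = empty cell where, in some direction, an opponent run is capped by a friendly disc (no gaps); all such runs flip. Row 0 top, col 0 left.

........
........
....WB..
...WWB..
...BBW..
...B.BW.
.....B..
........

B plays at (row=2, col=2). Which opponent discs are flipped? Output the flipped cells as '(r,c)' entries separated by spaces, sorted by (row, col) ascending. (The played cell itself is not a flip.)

Answer: (3,3)

Derivation:
Dir NW: first cell '.' (not opp) -> no flip
Dir N: first cell '.' (not opp) -> no flip
Dir NE: first cell '.' (not opp) -> no flip
Dir W: first cell '.' (not opp) -> no flip
Dir E: first cell '.' (not opp) -> no flip
Dir SW: first cell '.' (not opp) -> no flip
Dir S: first cell '.' (not opp) -> no flip
Dir SE: opp run (3,3) capped by B -> flip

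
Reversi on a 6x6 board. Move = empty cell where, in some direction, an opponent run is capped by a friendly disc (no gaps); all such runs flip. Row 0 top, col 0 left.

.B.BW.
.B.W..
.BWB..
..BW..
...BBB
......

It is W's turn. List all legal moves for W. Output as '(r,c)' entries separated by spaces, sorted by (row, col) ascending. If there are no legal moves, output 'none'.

(0,0): flips 1 -> legal
(0,2): flips 1 -> legal
(1,0): no bracket -> illegal
(1,2): no bracket -> illegal
(1,4): no bracket -> illegal
(2,0): flips 1 -> legal
(2,4): flips 1 -> legal
(3,0): no bracket -> illegal
(3,1): flips 1 -> legal
(3,4): no bracket -> illegal
(3,5): no bracket -> illegal
(4,1): no bracket -> illegal
(4,2): flips 1 -> legal
(5,2): no bracket -> illegal
(5,3): flips 1 -> legal
(5,4): no bracket -> illegal
(5,5): flips 1 -> legal

Answer: (0,0) (0,2) (2,0) (2,4) (3,1) (4,2) (5,3) (5,5)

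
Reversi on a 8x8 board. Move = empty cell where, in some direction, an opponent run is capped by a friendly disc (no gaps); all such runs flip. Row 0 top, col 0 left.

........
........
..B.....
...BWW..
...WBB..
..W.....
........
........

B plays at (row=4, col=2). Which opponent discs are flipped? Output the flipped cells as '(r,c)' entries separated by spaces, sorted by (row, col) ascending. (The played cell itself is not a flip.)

Answer: (4,3)

Derivation:
Dir NW: first cell '.' (not opp) -> no flip
Dir N: first cell '.' (not opp) -> no flip
Dir NE: first cell 'B' (not opp) -> no flip
Dir W: first cell '.' (not opp) -> no flip
Dir E: opp run (4,3) capped by B -> flip
Dir SW: first cell '.' (not opp) -> no flip
Dir S: opp run (5,2), next='.' -> no flip
Dir SE: first cell '.' (not opp) -> no flip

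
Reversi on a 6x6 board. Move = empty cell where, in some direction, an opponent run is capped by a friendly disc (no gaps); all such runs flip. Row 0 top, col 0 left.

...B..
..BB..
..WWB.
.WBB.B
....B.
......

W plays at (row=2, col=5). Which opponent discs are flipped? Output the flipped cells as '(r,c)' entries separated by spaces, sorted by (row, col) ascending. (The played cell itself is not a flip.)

Answer: (2,4)

Derivation:
Dir NW: first cell '.' (not opp) -> no flip
Dir N: first cell '.' (not opp) -> no flip
Dir NE: edge -> no flip
Dir W: opp run (2,4) capped by W -> flip
Dir E: edge -> no flip
Dir SW: first cell '.' (not opp) -> no flip
Dir S: opp run (3,5), next='.' -> no flip
Dir SE: edge -> no flip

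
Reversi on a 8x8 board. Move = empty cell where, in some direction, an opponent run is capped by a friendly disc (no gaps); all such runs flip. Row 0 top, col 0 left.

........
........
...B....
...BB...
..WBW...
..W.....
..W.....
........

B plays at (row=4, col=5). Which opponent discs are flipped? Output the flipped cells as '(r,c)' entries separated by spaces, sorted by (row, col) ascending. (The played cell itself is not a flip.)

Dir NW: first cell 'B' (not opp) -> no flip
Dir N: first cell '.' (not opp) -> no flip
Dir NE: first cell '.' (not opp) -> no flip
Dir W: opp run (4,4) capped by B -> flip
Dir E: first cell '.' (not opp) -> no flip
Dir SW: first cell '.' (not opp) -> no flip
Dir S: first cell '.' (not opp) -> no flip
Dir SE: first cell '.' (not opp) -> no flip

Answer: (4,4)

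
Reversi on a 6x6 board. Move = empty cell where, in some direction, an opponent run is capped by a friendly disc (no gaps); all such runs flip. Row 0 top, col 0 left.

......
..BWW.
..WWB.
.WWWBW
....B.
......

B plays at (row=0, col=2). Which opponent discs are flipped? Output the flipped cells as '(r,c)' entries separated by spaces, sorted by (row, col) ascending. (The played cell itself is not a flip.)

Dir NW: edge -> no flip
Dir N: edge -> no flip
Dir NE: edge -> no flip
Dir W: first cell '.' (not opp) -> no flip
Dir E: first cell '.' (not opp) -> no flip
Dir SW: first cell '.' (not opp) -> no flip
Dir S: first cell 'B' (not opp) -> no flip
Dir SE: opp run (1,3) capped by B -> flip

Answer: (1,3)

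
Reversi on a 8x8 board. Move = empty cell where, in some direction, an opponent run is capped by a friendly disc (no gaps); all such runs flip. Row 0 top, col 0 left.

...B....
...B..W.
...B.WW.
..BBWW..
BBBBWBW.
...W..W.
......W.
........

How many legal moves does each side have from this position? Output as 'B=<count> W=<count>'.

-- B to move --
(0,5): no bracket -> illegal
(0,6): no bracket -> illegal
(0,7): flips 3 -> legal
(1,4): no bracket -> illegal
(1,5): flips 2 -> legal
(1,7): no bracket -> illegal
(2,4): no bracket -> illegal
(2,7): no bracket -> illegal
(3,6): flips 2 -> legal
(3,7): no bracket -> illegal
(4,7): flips 1 -> legal
(5,2): no bracket -> illegal
(5,4): no bracket -> illegal
(5,5): flips 1 -> legal
(5,7): no bracket -> illegal
(6,2): no bracket -> illegal
(6,3): flips 1 -> legal
(6,4): flips 1 -> legal
(6,5): no bracket -> illegal
(6,7): flips 1 -> legal
(7,5): no bracket -> illegal
(7,6): no bracket -> illegal
(7,7): no bracket -> illegal
B mobility = 8
-- W to move --
(0,2): no bracket -> illegal
(0,4): no bracket -> illegal
(1,2): flips 1 -> legal
(1,4): no bracket -> illegal
(2,1): no bracket -> illegal
(2,2): flips 1 -> legal
(2,4): no bracket -> illegal
(3,0): no bracket -> illegal
(3,1): flips 3 -> legal
(3,6): no bracket -> illegal
(5,0): no bracket -> illegal
(5,1): no bracket -> illegal
(5,2): flips 1 -> legal
(5,4): no bracket -> illegal
(5,5): flips 1 -> legal
W mobility = 5

Answer: B=8 W=5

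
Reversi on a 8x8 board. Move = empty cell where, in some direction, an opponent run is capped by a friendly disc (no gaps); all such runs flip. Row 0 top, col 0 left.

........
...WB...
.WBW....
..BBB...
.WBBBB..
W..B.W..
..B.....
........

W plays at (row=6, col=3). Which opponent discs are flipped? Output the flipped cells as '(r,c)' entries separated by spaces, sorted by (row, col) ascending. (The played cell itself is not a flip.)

Dir NW: first cell '.' (not opp) -> no flip
Dir N: opp run (5,3) (4,3) (3,3) capped by W -> flip
Dir NE: first cell '.' (not opp) -> no flip
Dir W: opp run (6,2), next='.' -> no flip
Dir E: first cell '.' (not opp) -> no flip
Dir SW: first cell '.' (not opp) -> no flip
Dir S: first cell '.' (not opp) -> no flip
Dir SE: first cell '.' (not opp) -> no flip

Answer: (3,3) (4,3) (5,3)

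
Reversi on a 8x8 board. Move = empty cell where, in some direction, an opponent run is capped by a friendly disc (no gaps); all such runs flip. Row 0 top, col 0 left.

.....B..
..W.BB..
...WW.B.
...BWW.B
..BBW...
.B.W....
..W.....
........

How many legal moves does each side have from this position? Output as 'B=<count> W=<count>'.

Answer: B=11 W=10

Derivation:
-- B to move --
(0,1): no bracket -> illegal
(0,2): no bracket -> illegal
(0,3): no bracket -> illegal
(1,1): no bracket -> illegal
(1,3): flips 1 -> legal
(2,1): no bracket -> illegal
(2,2): no bracket -> illegal
(2,5): flips 1 -> legal
(3,2): flips 1 -> legal
(3,6): flips 2 -> legal
(4,5): flips 1 -> legal
(4,6): no bracket -> illegal
(5,2): no bracket -> illegal
(5,4): flips 3 -> legal
(5,5): flips 1 -> legal
(6,1): no bracket -> illegal
(6,3): flips 1 -> legal
(6,4): flips 1 -> legal
(7,1): flips 4 -> legal
(7,2): no bracket -> illegal
(7,3): flips 1 -> legal
B mobility = 11
-- W to move --
(0,3): no bracket -> illegal
(0,4): flips 1 -> legal
(0,6): flips 1 -> legal
(1,3): no bracket -> illegal
(1,6): no bracket -> illegal
(1,7): flips 1 -> legal
(2,2): flips 1 -> legal
(2,5): no bracket -> illegal
(2,7): no bracket -> illegal
(3,1): flips 1 -> legal
(3,2): flips 1 -> legal
(3,6): no bracket -> illegal
(4,0): flips 1 -> legal
(4,1): flips 2 -> legal
(4,6): no bracket -> illegal
(4,7): no bracket -> illegal
(5,0): no bracket -> illegal
(5,2): flips 1 -> legal
(5,4): no bracket -> illegal
(6,0): flips 3 -> legal
(6,1): no bracket -> illegal
W mobility = 10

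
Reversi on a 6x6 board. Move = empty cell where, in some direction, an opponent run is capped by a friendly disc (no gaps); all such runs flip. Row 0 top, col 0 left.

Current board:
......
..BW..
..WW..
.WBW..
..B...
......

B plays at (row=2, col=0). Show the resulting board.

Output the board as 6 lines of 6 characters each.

Answer: ......
..BW..
B.WW..
.BBW..
..B...
......

Derivation:
Place B at (2,0); scan 8 dirs for brackets.
Dir NW: edge -> no flip
Dir N: first cell '.' (not opp) -> no flip
Dir NE: first cell '.' (not opp) -> no flip
Dir W: edge -> no flip
Dir E: first cell '.' (not opp) -> no flip
Dir SW: edge -> no flip
Dir S: first cell '.' (not opp) -> no flip
Dir SE: opp run (3,1) capped by B -> flip
All flips: (3,1)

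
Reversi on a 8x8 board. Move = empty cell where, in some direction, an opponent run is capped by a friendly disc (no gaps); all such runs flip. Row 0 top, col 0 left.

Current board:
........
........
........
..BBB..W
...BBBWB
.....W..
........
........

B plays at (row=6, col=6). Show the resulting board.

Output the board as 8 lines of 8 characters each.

Answer: ........
........
........
..BBB..W
...BBBWB
.....B..
......B.
........

Derivation:
Place B at (6,6); scan 8 dirs for brackets.
Dir NW: opp run (5,5) capped by B -> flip
Dir N: first cell '.' (not opp) -> no flip
Dir NE: first cell '.' (not opp) -> no flip
Dir W: first cell '.' (not opp) -> no flip
Dir E: first cell '.' (not opp) -> no flip
Dir SW: first cell '.' (not opp) -> no flip
Dir S: first cell '.' (not opp) -> no flip
Dir SE: first cell '.' (not opp) -> no flip
All flips: (5,5)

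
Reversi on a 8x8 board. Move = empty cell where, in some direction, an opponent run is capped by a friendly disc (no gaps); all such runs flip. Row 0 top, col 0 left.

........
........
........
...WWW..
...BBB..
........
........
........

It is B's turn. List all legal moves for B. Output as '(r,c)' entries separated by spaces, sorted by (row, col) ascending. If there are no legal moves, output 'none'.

Answer: (2,2) (2,3) (2,4) (2,5) (2,6)

Derivation:
(2,2): flips 1 -> legal
(2,3): flips 2 -> legal
(2,4): flips 1 -> legal
(2,5): flips 2 -> legal
(2,6): flips 1 -> legal
(3,2): no bracket -> illegal
(3,6): no bracket -> illegal
(4,2): no bracket -> illegal
(4,6): no bracket -> illegal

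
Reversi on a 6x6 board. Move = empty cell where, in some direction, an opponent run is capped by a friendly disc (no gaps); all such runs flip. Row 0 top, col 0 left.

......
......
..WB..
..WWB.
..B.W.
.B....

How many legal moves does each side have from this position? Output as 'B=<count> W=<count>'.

Answer: B=7 W=5

Derivation:
-- B to move --
(1,1): no bracket -> illegal
(1,2): flips 2 -> legal
(1,3): no bracket -> illegal
(2,1): flips 1 -> legal
(2,4): flips 1 -> legal
(3,1): flips 2 -> legal
(3,5): no bracket -> illegal
(4,1): flips 1 -> legal
(4,3): flips 1 -> legal
(4,5): no bracket -> illegal
(5,3): no bracket -> illegal
(5,4): flips 1 -> legal
(5,5): no bracket -> illegal
B mobility = 7
-- W to move --
(1,2): no bracket -> illegal
(1,3): flips 1 -> legal
(1,4): flips 1 -> legal
(2,4): flips 2 -> legal
(2,5): no bracket -> illegal
(3,1): no bracket -> illegal
(3,5): flips 1 -> legal
(4,0): no bracket -> illegal
(4,1): no bracket -> illegal
(4,3): no bracket -> illegal
(4,5): no bracket -> illegal
(5,0): no bracket -> illegal
(5,2): flips 1 -> legal
(5,3): no bracket -> illegal
W mobility = 5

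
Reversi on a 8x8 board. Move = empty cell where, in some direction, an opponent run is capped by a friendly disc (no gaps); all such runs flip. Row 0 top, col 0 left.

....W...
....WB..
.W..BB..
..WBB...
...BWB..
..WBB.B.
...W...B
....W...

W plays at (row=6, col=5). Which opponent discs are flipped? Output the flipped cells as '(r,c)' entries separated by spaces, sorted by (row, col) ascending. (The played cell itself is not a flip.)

Answer: (4,3) (5,4)

Derivation:
Dir NW: opp run (5,4) (4,3) capped by W -> flip
Dir N: first cell '.' (not opp) -> no flip
Dir NE: opp run (5,6), next='.' -> no flip
Dir W: first cell '.' (not opp) -> no flip
Dir E: first cell '.' (not opp) -> no flip
Dir SW: first cell 'W' (not opp) -> no flip
Dir S: first cell '.' (not opp) -> no flip
Dir SE: first cell '.' (not opp) -> no flip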